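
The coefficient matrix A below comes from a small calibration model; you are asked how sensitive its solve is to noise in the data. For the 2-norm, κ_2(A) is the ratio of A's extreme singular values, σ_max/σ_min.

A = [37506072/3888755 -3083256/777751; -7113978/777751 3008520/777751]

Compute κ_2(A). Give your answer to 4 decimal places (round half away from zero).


198.0480

M = AᵀA = [3177077897124/17981469025 -264748569552/3596293805; -264748569552/3596293805 22066183296/719258761]. tr(M)=22063505796/106399225, det(M)=4665600/4255969
λ_max, λ_min = (22063505796/106399225 ± √486748646387709593616/11320795080600625)/2 = 5184/25, 22500/4255969
σ_max=√(5184/25)=(72/5), σ_min=√(22500/4255969)=(150/2063) → κ = 198.0480


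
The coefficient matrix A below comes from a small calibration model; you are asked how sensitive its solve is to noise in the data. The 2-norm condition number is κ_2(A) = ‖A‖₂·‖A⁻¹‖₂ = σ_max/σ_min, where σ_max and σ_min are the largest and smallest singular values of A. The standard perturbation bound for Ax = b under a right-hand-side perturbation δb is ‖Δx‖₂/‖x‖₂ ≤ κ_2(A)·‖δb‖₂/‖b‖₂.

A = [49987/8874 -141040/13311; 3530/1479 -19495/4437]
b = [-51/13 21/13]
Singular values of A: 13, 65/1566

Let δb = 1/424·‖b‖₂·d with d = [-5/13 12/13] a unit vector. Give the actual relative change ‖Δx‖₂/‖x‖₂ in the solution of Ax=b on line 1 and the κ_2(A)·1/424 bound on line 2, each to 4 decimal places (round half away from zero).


largest singular value 13, smallest 65/1566
κ_2(A) = 13 / (65/1566) = 313.2000
κ_2(A)·‖δb‖/‖b‖ = 0.7387
solve Ax = b  →  x = [63.6652 34.2163]
‖b‖ = 4.2426, ‖x‖ = 72.2773
with δb = [-0.0038 0.0092], A·Δx = δb → ‖Δx‖ = 0.2411
relative error = 0.0033
realised/bound (from unrounded values) ≈ 0.0045

0.0033
0.7387


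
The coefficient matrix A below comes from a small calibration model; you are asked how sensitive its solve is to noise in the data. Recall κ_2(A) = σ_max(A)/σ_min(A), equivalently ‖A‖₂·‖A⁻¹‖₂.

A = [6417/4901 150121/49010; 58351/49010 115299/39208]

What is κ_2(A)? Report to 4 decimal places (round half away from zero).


M = AᵀA = [8944861/2856100 3432681/456976; 3432681/456976 823932841/45697600]. tr(M)=5722193/270400, det(M)=279841/6760000
solving λ² − 5722193/270400·λ + 279841/6760000 = 0 gives λ = 529/25, 529/270400
κ = σ_max/σ_min = (23/5)/(23/520) = 104.0000

104.0000


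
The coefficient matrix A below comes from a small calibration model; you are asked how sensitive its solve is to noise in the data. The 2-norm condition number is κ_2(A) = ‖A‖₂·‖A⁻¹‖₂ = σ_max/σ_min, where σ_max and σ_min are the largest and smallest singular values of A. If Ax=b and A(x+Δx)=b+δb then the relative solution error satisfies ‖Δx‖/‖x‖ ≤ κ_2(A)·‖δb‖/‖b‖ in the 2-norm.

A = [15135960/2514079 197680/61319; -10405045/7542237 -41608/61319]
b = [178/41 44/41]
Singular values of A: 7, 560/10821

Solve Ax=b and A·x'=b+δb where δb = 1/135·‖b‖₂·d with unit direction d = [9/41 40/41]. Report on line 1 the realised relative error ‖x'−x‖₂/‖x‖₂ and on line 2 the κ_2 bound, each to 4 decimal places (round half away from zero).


σ_max = 7, σ_min = 560/10821
condition number: 7 ÷ (560/10821) = 135.2625
worst-case relative error ≤ 135.2625 × 1/135 = 1.0019
solve Ax = b  →  x = [-17.6824 34.3687]
2-norm of b is 4.4721; of x, 38.6507
Δx = A⁻¹·δb where δb = 1/135·4.4721·d; ‖Δx‖ = 0.6401
dividing the unrounded norms, ‖Δx‖/‖x‖ = 0.0166
realised/bound (from unrounded values) ≈ 0.0165

0.0166
1.0019


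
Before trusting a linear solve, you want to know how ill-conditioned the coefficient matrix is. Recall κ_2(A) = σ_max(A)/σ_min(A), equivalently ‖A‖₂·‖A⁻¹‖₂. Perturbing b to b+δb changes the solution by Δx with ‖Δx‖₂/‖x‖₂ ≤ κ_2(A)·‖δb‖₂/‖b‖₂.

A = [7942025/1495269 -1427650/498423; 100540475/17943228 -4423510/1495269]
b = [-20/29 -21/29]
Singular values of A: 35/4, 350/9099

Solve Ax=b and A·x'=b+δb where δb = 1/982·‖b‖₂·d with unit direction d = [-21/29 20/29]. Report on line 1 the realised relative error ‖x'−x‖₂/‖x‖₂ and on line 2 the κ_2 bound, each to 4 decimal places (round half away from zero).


0.2316
0.2316

largest singular value 35/4, smallest 350/9099
condition number: (35/4) ÷ (350/9099) = 227.4750
bound on ‖Δx‖/‖x‖: κ·ε = 227.4750·1/982 = 0.2316
solve Ax = b  →  x = [-0.1008 0.0538]
‖b‖₂ = 1.0000 and ‖x‖₂ = 0.1143
δb = ε·‖b‖·d = [-0.0007 0.0007]; solving A·Δx = δb gives ‖Δx‖ = 0.0265
dividing the unrounded norms, ‖Δx‖/‖x‖ = 0.2316
so the bound is sharp here: realised error equals the bound


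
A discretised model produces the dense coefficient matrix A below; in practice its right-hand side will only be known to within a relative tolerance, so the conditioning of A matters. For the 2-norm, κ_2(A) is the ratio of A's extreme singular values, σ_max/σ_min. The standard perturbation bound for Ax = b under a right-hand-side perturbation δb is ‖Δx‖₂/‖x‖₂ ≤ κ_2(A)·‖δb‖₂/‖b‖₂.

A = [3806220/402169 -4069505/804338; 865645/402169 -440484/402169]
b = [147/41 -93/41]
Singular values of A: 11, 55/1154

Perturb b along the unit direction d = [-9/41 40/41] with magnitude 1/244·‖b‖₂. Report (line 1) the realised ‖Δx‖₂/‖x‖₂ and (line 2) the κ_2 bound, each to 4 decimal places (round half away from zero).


0.0058
0.9459

from the listed singular values, σ₁ = 11, σ_n = 55/1154
κ_2(A) = 11 / (55/1154) = 230.8000
worst-case relative error ≤ 230.8000 × 1/244 = 0.9459
solve Ax = b  →  x = [-29.3807 -55.6684]
2-norm of b is 4.2426; of x, 62.9460
δb = ε·‖b‖·d = [-0.0038 0.0170]; solving A·Δx = δb gives ‖Δx‖ = 0.3648
dividing the unrounded norms, ‖Δx‖/‖x‖ = 0.0058
tightness: 0.0058 against a bound of 0.9459 (unrounded ratio ≈ 0.0061)


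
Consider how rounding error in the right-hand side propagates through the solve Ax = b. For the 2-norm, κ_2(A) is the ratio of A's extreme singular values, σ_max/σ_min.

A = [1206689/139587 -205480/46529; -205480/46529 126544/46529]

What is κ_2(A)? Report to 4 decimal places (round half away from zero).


30.1875

AᵀA = [6353275489/67420521 -1127879720/22473507; -1127879720/22473507 201506624/7491169]; tr = 28258945/233289, det = 3748096/233289
char-poly roots: 121 and 30976/233289
so κ_2 = √(121 / (30976/233289)) = 30.1875


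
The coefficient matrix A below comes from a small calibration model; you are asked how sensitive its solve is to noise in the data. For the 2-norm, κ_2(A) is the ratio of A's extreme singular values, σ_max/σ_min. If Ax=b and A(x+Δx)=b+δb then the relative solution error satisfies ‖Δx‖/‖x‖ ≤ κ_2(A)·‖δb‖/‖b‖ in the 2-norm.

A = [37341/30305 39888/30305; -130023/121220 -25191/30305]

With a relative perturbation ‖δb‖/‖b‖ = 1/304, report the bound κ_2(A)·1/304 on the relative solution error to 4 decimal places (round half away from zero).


AᵀA = [1568623401/587771536 369329625/146942884; 369329625/146942884 89025561/36735721]; tr = 3558897/698896, det = 6561/43681
λ_max, λ_min = (3558897/698896 ± √12372278630625/488455618816)/2 = 81/16, 1296/43681
κ_2(A) = √(λ_max/λ_min) = √((81/16) / (1296/43681)) = 13.0625
perturbation bound = 13.0625·1/304 = 0.0430

0.0430


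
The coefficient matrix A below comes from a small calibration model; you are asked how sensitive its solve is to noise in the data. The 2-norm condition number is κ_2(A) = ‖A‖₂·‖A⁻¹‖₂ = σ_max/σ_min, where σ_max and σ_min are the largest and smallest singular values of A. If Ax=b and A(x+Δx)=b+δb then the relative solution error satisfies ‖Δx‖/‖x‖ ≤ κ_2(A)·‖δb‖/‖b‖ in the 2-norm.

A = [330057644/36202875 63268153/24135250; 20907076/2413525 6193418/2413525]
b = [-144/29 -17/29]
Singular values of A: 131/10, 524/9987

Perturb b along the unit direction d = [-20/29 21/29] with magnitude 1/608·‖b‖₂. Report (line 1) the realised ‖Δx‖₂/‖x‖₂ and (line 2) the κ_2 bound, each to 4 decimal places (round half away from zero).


from the listed singular values, σ₁ = 131/10, σ_n = 524/9987
condition number: (131/10) ÷ (524/9987) = 249.6750
κ_2(A)·‖δb‖/‖b‖ = 0.4106
solve Ax = b  →  x = [-16.3028 54.8049]
‖b‖ = 5.0000, ‖x‖ = 57.1783
Δx = A⁻¹·δb where δb = 1/608·5.0000·d; ‖Δx‖ = 0.1567
relative error = 0.0027
tightness: 0.0027 against a bound of 0.4106 (unrounded ratio ≈ 0.0067)

0.0027
0.4106


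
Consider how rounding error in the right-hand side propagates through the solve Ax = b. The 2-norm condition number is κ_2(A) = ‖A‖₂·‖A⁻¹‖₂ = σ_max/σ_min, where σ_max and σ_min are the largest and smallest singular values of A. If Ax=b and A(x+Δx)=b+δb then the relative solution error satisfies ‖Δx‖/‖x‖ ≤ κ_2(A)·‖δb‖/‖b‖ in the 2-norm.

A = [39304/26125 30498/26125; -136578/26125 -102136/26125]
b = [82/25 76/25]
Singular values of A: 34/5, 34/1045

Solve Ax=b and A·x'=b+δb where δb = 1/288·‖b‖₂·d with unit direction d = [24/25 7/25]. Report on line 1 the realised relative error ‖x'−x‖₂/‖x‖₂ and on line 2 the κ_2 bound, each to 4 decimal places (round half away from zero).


largest singular value 34/5, smallest 34/1045
κ_2(A) = (34/5) / (34/1045) = 209.0000
worst-case relative error ≤ 209.0000 × 1/288 = 0.7257
solve Ax = b  →  x = [-74.0000 98.1765]
‖b‖ = 4.4721, ‖x‖ = 122.9415
re-solving with b+δb shifts x by Δx of norm 0.4773
dividing the unrounded norms, ‖Δx‖/‖x‖ = 0.0039
tightness: 0.0039 against a bound of 0.7257 (unrounded ratio ≈ 0.0053)

0.0039
0.7257


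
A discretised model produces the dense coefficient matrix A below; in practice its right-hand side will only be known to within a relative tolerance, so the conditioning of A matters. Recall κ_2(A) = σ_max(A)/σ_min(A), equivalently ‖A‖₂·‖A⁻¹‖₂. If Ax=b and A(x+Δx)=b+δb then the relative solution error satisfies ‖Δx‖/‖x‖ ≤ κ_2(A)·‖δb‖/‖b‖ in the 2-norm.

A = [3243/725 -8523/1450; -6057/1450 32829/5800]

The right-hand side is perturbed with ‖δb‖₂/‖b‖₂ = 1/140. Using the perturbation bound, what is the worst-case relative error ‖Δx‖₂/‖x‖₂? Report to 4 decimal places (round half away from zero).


0.9714

AᵀA = [18729/500 -99873/2000; -99873/2000 532701/8000]; tr = 166473/1600, det = 23409/40000
solving λ² − 166473/1600·λ + 23409/40000 = 0 gives λ = 2601/25, 9/1600
κ = σ_max/σ_min = (51/5)/(3/40) = 136.0000
worst-case relative error ≤ 136.0000 × 1/140 = 0.9714


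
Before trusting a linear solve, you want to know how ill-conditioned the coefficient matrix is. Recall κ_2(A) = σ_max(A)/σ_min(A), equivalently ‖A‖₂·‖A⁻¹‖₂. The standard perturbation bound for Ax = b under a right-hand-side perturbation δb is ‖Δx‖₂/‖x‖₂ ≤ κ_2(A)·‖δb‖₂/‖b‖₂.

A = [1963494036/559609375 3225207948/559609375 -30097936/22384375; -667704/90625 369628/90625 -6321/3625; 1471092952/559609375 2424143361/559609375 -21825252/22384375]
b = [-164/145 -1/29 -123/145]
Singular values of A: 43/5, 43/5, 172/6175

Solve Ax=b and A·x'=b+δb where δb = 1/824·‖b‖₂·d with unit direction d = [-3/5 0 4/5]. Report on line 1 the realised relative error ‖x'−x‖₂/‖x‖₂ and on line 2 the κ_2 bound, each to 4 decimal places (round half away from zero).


largest singular value 43/5, smallest 172/6175
κ_2(A) = (43/5) / (172/6175) = 308.7500
κ_2(A)·‖δb‖/‖b‖ = 0.3747
solve Ax = b  →  x = [-0.0804 -0.1397 0.0326]
2-norm of b is 1.4142; of x, 0.1644
with δb = [-0.0010 0.0000 0.0014], A·Δx = δb → ‖Δx‖ = 0.0616
relative error = 0.3747
realised/bound = 1 exactly: the bound is attained for this b and d

0.3747
0.3747


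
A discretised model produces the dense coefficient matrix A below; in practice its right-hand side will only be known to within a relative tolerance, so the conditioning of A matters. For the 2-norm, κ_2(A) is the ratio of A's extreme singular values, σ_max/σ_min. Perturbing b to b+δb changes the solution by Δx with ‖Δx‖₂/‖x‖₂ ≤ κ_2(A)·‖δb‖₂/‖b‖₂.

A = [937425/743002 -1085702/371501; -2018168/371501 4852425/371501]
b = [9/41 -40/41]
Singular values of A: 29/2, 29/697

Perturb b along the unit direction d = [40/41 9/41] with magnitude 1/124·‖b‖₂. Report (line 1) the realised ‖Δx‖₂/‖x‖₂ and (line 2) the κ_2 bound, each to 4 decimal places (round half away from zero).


2.8105
2.8105

from the listed singular values, σ₁ = 29/2, σ_n = 29/697
κ = σ_max/σ_min = (29/2)/(29/697) = 348.5000
bound on ‖Δx‖/‖x‖: κ·ε = 348.5000·1/124 = 2.8105
solve Ax = b  →  x = [0.0265 -0.0637]
2-norm of b is 1.0000; of x, 0.0690
Δx = A⁻¹·δb where δb = 1/124·1.0000·d; ‖Δx‖ = 0.1938
realised ‖Δx‖/‖x‖ = 2.8105
realised/bound = 1 exactly: the bound is attained for this b and d


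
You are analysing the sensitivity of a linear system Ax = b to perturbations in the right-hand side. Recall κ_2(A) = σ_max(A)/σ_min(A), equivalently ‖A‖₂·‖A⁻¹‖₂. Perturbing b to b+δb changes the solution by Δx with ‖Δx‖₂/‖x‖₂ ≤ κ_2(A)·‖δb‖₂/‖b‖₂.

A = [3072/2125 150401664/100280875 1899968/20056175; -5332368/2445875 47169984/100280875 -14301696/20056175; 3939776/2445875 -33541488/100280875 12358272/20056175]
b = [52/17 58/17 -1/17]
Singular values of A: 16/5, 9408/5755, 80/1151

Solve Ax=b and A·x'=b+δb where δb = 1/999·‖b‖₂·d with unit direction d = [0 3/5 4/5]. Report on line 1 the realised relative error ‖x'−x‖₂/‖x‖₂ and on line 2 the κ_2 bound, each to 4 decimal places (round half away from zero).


0.0023
0.0461

largest singular value 16/5, smallest 80/1151
κ_2(A) = (16/5) / (80/1151) = 46.0400
bound on ‖Δx‖/‖x‖: κ·ε = 46.0400·1/999 = 0.0461
solve Ax = b  →  x = [-8.3570 8.4318 26.3278]
‖b‖ = 4.5826, ‖x‖ = 28.8805
Δx = A⁻¹·δb where δb = 1/999·4.5826·d; ‖Δx‖ = 0.0660
dividing the unrounded norms, ‖Δx‖/‖x‖ = 0.0023
realised/bound (from unrounded values) ≈ 0.0496


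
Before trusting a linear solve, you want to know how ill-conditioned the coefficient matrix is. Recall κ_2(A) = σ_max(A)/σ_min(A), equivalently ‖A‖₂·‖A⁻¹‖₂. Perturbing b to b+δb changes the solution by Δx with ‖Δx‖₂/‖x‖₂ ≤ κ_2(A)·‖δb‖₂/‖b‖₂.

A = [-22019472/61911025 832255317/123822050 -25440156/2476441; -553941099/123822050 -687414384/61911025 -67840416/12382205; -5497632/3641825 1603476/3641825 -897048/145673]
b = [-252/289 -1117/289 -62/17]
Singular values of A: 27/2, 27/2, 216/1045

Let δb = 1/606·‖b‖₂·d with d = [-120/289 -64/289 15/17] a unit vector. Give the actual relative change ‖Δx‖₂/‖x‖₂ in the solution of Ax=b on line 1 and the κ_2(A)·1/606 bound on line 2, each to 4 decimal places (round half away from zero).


0.0044
0.1078

from the listed singular values, σ₁ = 27/2, σ_n = 216/1045
condition number: (27/2) ÷ (216/1045) = 65.3125
bound on ‖Δx‖/‖x‖: κ·ε = 65.3125·1/606 = 0.1078
solve Ax = b  →  x = [9.1870 -2.4481 -1.8349]
‖b‖₂ = 5.3852 and ‖x‖₂ = 9.6830
re-solving with b+δb shifts x by Δx of norm 0.0430
dividing the unrounded norms, ‖Δx‖/‖x‖ = 0.0044
so the bound overstates the realised error by a factor of ≈ 24.2742 (computed from the unrounded values)


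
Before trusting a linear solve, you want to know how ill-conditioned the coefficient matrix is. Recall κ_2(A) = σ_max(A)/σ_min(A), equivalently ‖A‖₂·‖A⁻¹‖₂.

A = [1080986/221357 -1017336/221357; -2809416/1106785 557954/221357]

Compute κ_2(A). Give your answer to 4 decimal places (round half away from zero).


AᵀA = [128394763204/4238661025 -24450362496/847732205; -24450362496/847732205 4658426308/169546441]; tr = 291147944/5040025, det = 2085136/5040025
solving λ² − 291147944/5040025·λ + 2085136/5040025 = 0 gives λ = 1444/25, 1444/201601
κ = σ_max/σ_min = (38/5)/(38/449) = 89.8000

89.8000


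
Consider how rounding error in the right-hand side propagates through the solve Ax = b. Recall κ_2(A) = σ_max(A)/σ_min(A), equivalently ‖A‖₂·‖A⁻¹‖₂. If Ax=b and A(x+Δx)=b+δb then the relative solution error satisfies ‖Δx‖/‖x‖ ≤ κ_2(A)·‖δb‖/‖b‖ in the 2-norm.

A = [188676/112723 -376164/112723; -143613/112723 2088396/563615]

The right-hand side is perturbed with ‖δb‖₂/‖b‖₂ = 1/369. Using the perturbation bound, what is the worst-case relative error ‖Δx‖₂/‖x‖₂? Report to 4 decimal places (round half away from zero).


0.0405

AᵀA = [66852945/15108769 -778580748/75543845; -778580748/75543845 9392249376/377719225]; tr = 65464929/2235025, det = 8503056/2235025
eigenvalues of AᵀA: λ = (tr ± √(tr²−4·det))/2 = 729/25, 11664/89401
κ_2(A) = √(λ_max/λ_min) = √((729/25) / (11664/89401)) = 14.9500
bound on ‖Δx‖/‖x‖: κ·ε = 14.9500·1/369 = 0.0405


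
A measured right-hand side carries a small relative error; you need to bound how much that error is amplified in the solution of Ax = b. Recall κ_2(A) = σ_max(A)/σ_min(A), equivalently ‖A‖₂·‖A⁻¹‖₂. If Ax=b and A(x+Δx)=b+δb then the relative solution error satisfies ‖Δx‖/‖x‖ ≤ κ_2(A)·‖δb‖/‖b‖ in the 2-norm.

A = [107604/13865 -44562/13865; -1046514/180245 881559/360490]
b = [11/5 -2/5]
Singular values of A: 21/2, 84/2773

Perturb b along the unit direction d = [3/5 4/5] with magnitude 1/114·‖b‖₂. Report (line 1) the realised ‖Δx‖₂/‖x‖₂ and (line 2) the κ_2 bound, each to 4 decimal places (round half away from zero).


0.0196
3.0406

from the listed singular values, σ₁ = 21/2, σ_n = 84/2773
condition number: (21/2) ÷ (84/2773) = 346.6250
κ_2(A)·‖δb‖/‖b‖ = 3.0406
solve Ax = b  →  x = [12.8727 30.3993]
2-norm of b is 2.2361; of x, 33.0125
re-solving with b+δb shifts x by Δx of norm 0.6475
realised ‖Δx‖/‖x‖ = 0.0196
realised/bound (from unrounded values) ≈ 0.0065


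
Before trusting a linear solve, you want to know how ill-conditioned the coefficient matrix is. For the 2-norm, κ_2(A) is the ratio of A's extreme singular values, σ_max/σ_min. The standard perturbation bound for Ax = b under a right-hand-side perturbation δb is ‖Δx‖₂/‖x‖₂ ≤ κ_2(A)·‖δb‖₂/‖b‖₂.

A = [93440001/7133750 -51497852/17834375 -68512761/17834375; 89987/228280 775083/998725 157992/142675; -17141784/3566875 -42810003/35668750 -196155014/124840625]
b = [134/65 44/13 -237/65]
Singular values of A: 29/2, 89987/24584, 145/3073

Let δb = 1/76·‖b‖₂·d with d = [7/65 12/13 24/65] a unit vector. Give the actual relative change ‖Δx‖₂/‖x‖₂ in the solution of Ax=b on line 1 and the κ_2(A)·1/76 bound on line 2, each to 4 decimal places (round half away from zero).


0.0354
4.0434

σ_max = 29/2, σ_min = 145/3073
κ_2(A) = (29/2) / (145/3073) = 307.3000
bound on ‖Δx‖/‖x‖: κ·ε = 307.3000·1/76 = 4.0434
solve Ax = b  →  x = [0.5046 -33.3143 26.2246]
‖b‖ = 5.3852, ‖x‖ = 42.4008
with δb = [0.0076 0.0654 0.0262], A·Δx = δb → ‖Δx‖ = 1.5017
dividing the unrounded norms, ‖Δx‖/‖x‖ = 0.0354
tightness: 0.0354 against a bound of 4.0434 (unrounded ratio ≈ 0.0088)


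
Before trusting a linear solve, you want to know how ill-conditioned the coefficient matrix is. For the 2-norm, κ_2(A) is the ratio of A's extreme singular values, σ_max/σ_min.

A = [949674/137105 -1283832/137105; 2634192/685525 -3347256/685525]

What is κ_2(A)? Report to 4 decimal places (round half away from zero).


80.6500

form AᵀA = [102027630276/1626105625 -135978760368/1626105625; -135978760368/1626105625 181348573824/1626105625] with trace 11335048164/65044225 and determinant 303595776/65044225
eigenvalues of AᵀA: λ = (tr ± √(tr²−4·det))/2 = 4356/25, 69696/2601769
σ_max=√(4356/25)=(66/5), σ_min=√(69696/2601769)=(264/1613) → κ = 80.6500


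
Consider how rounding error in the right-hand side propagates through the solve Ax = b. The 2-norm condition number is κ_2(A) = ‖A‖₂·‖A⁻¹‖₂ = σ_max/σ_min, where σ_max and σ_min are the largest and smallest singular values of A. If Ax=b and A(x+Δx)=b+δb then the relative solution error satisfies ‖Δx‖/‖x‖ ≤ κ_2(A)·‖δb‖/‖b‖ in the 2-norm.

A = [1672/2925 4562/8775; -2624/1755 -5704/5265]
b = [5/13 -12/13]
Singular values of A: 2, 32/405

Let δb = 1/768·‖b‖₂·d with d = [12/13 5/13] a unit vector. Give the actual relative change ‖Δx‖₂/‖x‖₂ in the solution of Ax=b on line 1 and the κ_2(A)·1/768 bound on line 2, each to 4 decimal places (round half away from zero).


0.0330
0.0330

σ_max = 2, σ_min = 32/405
κ_2(A) = 2 / (32/405) = 25.3125
worst-case relative error ≤ 25.3125 × 1/768 = 0.0330
solve Ax = b  →  x = [0.4000 0.3000]
‖b‖₂ = 1.0000 and ‖x‖₂ = 0.5000
with δb = [0.0012 0.0005], A·Δx = δb → ‖Δx‖ = 0.0165
relative error = 0.0330
so the bound is sharp here: realised error equals the bound


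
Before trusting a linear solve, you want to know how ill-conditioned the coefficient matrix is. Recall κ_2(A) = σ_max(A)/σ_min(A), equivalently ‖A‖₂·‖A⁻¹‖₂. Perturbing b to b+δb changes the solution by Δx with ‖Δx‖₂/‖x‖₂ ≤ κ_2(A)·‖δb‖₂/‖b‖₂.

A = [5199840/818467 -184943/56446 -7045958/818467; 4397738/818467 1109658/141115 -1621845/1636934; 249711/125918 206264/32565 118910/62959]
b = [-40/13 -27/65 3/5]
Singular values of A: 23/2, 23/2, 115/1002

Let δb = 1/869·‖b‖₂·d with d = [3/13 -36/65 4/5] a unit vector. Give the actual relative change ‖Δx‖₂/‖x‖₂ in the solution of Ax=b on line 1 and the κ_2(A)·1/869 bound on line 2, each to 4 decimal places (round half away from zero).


σ_max = 23/2, σ_min = 115/1002
condition number: (23/2) ÷ (115/1002) = 100.2000
worst-case relative error ≤ 100.2000 × 1/869 = 0.1153
solve Ax = b  →  x = [-0.1557 0.0803 0.2120]
‖b‖₂ = 3.1623 and ‖x‖₂ = 0.2750
δb = ε·‖b‖·d = [0.0008 -0.0020 0.0029]; solving A·Δx = δb gives ‖Δx‖ = 0.0317
realised ‖Δx‖/‖x‖ = 0.1153
realised/bound = 1 exactly: the bound is attained for this b and d

0.1153
0.1153


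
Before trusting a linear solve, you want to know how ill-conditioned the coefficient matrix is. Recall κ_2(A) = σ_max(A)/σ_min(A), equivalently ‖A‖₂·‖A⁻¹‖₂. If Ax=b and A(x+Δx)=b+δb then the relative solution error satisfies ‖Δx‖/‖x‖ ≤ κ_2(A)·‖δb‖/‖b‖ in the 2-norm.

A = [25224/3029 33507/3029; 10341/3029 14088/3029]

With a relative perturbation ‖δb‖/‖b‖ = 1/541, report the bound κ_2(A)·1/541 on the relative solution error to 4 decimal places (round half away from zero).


AᵀA = [4397553/54289 5863104/54289; 5863104/54289 7817697/54289]; tr = 12215250/54289, det = 50625/54289
solving λ² − 12215250/54289·λ + 50625/54289 = 0 gives λ = 225, 225/54289
κ_2(A) = √(λ_max/λ_min) = √(225 / (225/54289)) = 233.0000
perturbation bound = 233.0000·1/541 = 0.4307

0.4307


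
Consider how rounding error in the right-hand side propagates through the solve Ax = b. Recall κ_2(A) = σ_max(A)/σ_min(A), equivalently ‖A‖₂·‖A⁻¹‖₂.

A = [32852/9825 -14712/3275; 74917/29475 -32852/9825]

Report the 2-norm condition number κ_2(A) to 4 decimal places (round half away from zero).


AᵀA = [613033681/34751025 -272441636/11583675; -272441636/11583675 121089616/3861225]; tr = 68113609/1390041, det = 78400/1390041
char-poly roots: 49 and 1600/1390041
so κ_2 = √(49 / (1600/1390041)) = 206.3250

206.3250


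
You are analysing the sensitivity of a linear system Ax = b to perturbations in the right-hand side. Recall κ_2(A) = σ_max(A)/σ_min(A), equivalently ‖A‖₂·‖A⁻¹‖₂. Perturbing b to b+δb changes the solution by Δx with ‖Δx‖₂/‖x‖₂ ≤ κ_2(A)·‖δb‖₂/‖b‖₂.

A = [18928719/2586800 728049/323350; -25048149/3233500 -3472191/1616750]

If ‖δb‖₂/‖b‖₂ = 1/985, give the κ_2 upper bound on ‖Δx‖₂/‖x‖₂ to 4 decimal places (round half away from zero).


AᵀA = [22587355966401/198916000000 823321882971/24864500000; 823321882971/24864500000 15046072533/1554031250]; tr = 39221205201/318265600, det = 151807041/50922496
λ_max, λ_min = (39221205201/318265600 ± √1537095063444247210401/101292992143360000)/2 = 12321/100, 308025/12730624
so κ_2 = √((12321/100) / (308025/12730624)) = 71.3600
κ_2(A)·‖δb‖/‖b‖ = 0.0724

0.0724


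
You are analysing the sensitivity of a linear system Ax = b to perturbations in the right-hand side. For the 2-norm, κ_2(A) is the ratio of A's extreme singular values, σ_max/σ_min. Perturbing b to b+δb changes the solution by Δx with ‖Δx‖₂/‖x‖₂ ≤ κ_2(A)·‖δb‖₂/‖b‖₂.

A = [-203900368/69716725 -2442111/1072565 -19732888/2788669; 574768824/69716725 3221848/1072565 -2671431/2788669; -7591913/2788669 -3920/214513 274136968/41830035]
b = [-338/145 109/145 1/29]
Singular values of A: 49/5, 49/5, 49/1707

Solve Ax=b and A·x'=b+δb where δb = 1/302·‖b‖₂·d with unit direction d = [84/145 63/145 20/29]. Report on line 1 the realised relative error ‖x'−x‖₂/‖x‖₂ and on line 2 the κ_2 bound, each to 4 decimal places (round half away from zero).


0.0081
1.1305

largest singular value 49/5, smallest 49/1707
κ = σ_max/σ_min = (49/5)/(49/1707) = 341.4000
κ_2(A)·‖δb‖/‖b‖ = 1.1305
solve Ax = b  →  x = [-12.2334 32.2355 -4.9867]
‖b‖ = 2.4495, ‖x‖ = 34.8375
re-solving with b+δb shifts x by Δx of norm 0.2826
dividing the unrounded norms, ‖Δx‖/‖x‖ = 0.0081
realised/bound (from unrounded values) ≈ 0.0072


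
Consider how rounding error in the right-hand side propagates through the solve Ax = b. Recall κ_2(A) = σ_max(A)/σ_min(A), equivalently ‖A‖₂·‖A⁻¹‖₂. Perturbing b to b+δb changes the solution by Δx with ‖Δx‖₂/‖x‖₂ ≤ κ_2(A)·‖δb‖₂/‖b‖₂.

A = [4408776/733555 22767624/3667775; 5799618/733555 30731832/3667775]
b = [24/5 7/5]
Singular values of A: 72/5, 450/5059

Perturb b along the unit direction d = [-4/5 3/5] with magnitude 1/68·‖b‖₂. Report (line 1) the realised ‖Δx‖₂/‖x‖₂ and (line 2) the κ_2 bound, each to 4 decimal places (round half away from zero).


0.0245
2.3807

σ_max = 72/5, σ_min = 450/5059
κ = σ_max/σ_min = (72/5)/(450/5059) = 161.8880
worst-case relative error ≤ 161.8880 × 1/68 = 2.3807
solve Ax = b  →  x = [24.6143 -23.0586]
‖b‖ = 5.0000, ‖x‖ = 33.7278
with δb = [-0.0588 0.0441], A·Δx = δb → ‖Δx‖ = 0.8266
realised ‖Δx‖/‖x‖ = 0.0245
tightness: 0.0245 against a bound of 2.3807 (unrounded ratio ≈ 0.0103)


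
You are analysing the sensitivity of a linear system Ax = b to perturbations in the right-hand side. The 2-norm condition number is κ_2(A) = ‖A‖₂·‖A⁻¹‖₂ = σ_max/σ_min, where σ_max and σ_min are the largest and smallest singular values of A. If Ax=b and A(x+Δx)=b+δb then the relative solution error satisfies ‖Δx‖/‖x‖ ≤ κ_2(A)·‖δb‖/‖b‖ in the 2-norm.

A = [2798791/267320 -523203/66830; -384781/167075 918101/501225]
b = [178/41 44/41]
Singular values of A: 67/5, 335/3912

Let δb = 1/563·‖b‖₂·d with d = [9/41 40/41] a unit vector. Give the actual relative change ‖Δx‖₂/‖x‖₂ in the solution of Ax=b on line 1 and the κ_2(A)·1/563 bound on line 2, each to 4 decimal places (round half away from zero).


0.0040
0.2779

largest singular value 67/5, smallest 335/3912
condition number: (67/5) ÷ (335/3912) = 156.4800
perturbation bound = 156.4800·1/563 = 0.2779
solve Ax = b  →  x = [14.2519 18.5051]
‖b‖₂ = 4.4721 and ‖x‖₂ = 23.3571
with δb = [0.0017 0.0077], A·Δx = δb → ‖Δx‖ = 0.0928
relative error = 0.0040
so the bound overstates the realised error by a factor of ≈ 69.9857 (computed from the unrounded values)


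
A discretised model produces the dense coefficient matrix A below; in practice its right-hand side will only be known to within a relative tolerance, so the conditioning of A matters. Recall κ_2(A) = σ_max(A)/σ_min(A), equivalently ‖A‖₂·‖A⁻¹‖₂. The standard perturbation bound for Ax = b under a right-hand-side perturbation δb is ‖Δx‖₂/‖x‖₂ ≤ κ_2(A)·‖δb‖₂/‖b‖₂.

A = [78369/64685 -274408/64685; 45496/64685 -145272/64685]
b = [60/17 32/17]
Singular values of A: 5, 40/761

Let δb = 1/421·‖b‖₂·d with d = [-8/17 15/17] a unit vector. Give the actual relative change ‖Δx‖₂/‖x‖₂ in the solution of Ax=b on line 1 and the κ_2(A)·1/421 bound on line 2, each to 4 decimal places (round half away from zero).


largest singular value 5, smallest 40/761
κ = σ_max/σ_min = 5/(40/761) = 95.1250
bound on ‖Δx‖/‖x‖: κ·ε = 95.1250·1/421 = 0.2260
solve Ax = b  →  x = [0.2240 -0.7680]
2-norm of b is 4.0000; of x, 0.8000
Δx = A⁻¹·δb where δb = 1/421·4.0000·d; ‖Δx‖ = 0.1808
realised ‖Δx‖/‖x‖ = 0.2260
tightness: 0.2260 against a bound of 0.2260; the bound is attained (ratio 1)

0.2260
0.2260


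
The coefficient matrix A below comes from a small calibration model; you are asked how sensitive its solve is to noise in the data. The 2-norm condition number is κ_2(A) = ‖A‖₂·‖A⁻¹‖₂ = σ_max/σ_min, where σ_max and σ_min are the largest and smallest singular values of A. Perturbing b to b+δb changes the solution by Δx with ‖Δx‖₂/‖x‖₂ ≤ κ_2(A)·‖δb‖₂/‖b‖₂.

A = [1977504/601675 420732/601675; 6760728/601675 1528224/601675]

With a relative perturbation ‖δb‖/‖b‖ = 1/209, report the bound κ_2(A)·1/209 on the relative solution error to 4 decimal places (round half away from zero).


form AᵀA = [79388744256/579220489 17862249600/579220489; 17862249600/579220489 4019974416/579220489] with trace 49618512/344569 and determinant 82944/344569
eigenvalues of AᵀA: λ = (tr ± √(tr²−4·det))/2 = 144, 576/344569
κ_2(A) = √(λ_max/λ_min) = √(144 / (576/344569)) = 293.5000
perturbation bound = 293.5000·1/209 = 1.4043

1.4043


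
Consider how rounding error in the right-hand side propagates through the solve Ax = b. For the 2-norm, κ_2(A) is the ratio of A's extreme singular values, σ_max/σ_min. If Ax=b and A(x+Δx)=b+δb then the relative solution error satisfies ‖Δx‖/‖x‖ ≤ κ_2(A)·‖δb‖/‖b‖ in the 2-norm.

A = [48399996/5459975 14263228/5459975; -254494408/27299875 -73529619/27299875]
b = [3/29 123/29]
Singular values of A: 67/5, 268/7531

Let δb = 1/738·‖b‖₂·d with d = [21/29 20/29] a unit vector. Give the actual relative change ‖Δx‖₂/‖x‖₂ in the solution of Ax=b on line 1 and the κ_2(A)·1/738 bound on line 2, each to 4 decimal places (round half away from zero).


σ_max = 67/5, σ_min = 268/7531
condition number: (67/5) ÷ (268/7531) = 376.5500
perturbation bound = 376.5500·1/738 = 0.5102
solve Ax = b  →  x = [-23.8196 80.8675]
‖b‖₂ = 4.2426 and ‖x‖₂ = 84.3025
δb = ε·‖b‖·d = [0.0042 0.0040]; solving A·Δx = δb gives ‖Δx‖ = 0.1615
relative error = 0.0019
realised/bound (from unrounded values) ≈ 0.0038

0.0019
0.5102


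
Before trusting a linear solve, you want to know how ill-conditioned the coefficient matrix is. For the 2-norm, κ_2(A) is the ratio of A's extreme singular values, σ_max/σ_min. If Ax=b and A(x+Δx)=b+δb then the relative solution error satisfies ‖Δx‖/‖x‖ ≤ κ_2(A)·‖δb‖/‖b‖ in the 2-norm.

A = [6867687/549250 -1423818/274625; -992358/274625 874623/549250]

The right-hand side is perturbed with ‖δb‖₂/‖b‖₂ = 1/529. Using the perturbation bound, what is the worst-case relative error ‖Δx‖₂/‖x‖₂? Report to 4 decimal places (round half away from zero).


M = AᵀA = [81766755729/482680900 -340680816/4826809; -340680816/4826809 14198393889/482680900]. tr(M)=283920561/1428050, det(M)=395254161/285610000
solving λ² − 283920561/1428050·λ + 395254161/285610000 = 0 gives λ = 19881/100, 19881/2856100
σ_max=√(19881/100)=(141/10), σ_min=√(19881/2856100)=(141/1690) → κ = 169.0000
bound on ‖Δx‖/‖x‖: κ·ε = 169.0000·1/529 = 0.3195

0.3195


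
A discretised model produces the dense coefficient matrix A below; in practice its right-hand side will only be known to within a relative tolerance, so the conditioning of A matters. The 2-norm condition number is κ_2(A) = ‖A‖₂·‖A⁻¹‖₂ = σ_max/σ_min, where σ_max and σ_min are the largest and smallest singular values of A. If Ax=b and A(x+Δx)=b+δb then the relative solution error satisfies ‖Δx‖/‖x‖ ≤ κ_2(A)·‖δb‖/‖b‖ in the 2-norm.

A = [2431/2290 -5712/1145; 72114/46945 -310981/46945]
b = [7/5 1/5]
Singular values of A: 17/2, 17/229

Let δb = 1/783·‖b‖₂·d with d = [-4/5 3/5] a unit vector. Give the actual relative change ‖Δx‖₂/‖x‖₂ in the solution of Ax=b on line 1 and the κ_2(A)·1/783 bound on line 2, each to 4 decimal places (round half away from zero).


0.0018
0.1462

σ_max = 17/2, σ_min = 17/229
κ_2(A) = (17/2) / (17/229) = 114.5000
bound on ‖Δx‖/‖x‖: κ·ε = 114.5000·1/783 = 0.1462
solve Ax = b  →  x = [-13.1162 -3.0717]
‖b‖₂ = 1.4142 and ‖x‖₂ = 13.4711
δb = ε·‖b‖·d = [-0.0014 0.0011]; solving A·Δx = δb gives ‖Δx‖ = 0.0243
realised ‖Δx‖/‖x‖ = 0.0018
tightness: 0.0018 against a bound of 0.1462 (unrounded ratio ≈ 0.0124)


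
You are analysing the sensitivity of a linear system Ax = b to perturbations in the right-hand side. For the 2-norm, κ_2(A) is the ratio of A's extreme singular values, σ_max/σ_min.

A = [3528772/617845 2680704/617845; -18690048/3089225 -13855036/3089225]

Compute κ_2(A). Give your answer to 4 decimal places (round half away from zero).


AᵀA = [785521628944/11347575625 589109534208/11347575625; 589109534208/11347575625 441874400656/11347575625]; tr = 49095841184/453903025, det = 7311616/18156121
λ_max, λ_min = (49095841184/453903025 ± √2410069745102546681856/206027956104150625)/2 = 2704/25, 67600/18156121
κ = σ_max/σ_min = (52/5)/(260/4261) = 170.4400

170.4400


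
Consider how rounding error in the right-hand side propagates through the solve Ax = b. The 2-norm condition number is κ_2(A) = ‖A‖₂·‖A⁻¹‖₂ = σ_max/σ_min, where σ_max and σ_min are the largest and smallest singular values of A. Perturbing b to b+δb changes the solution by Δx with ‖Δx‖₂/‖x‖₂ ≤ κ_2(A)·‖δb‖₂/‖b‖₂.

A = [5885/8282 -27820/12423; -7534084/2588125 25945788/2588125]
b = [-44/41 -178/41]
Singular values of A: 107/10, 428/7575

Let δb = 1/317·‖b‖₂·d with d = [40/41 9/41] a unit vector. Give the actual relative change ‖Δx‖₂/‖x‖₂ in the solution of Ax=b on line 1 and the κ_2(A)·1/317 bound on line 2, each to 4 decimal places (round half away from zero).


largest singular value 107/10, smallest 428/7575
condition number: (107/10) ÷ (428/7575) = 189.3750
κ_2(A)·‖δb‖/‖b‖ = 0.5974
solve Ax = b  →  x = [-33.8766 -10.2701]
‖b‖ = 4.4721, ‖x‖ = 35.3992
with δb = [0.0138 0.0031], A·Δx = δb → ‖Δx‖ = 0.2497
dividing the unrounded norms, ‖Δx‖/‖x‖ = 0.0071
realised/bound (from unrounded values) ≈ 0.0118

0.0071
0.5974


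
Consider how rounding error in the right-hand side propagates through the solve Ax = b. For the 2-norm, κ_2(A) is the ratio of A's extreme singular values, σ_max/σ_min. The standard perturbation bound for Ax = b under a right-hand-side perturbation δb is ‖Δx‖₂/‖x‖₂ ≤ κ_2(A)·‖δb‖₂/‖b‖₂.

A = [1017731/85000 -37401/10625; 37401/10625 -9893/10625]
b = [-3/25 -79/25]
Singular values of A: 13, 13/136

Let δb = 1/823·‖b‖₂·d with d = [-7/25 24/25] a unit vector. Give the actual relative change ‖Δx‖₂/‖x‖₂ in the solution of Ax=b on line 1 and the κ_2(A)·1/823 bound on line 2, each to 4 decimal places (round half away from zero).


σ_max = 13, σ_min = 13/136
κ_2(A) = 13 / (13/136) = 136.0000
κ_2(A)·‖δb‖/‖b‖ = 0.1652
solve Ax = b  →  x = [-8.8615 -30.1077]
‖b‖₂ = 3.1623 and ‖x‖₂ = 31.3847
with δb = [-0.0011 0.0037], A·Δx = δb → ‖Δx‖ = 0.0402
dividing the unrounded norms, ‖Δx‖/‖x‖ = 0.0013
tightness: 0.0013 against a bound of 0.1652 (unrounded ratio ≈ 0.0078)

0.0013
0.1652


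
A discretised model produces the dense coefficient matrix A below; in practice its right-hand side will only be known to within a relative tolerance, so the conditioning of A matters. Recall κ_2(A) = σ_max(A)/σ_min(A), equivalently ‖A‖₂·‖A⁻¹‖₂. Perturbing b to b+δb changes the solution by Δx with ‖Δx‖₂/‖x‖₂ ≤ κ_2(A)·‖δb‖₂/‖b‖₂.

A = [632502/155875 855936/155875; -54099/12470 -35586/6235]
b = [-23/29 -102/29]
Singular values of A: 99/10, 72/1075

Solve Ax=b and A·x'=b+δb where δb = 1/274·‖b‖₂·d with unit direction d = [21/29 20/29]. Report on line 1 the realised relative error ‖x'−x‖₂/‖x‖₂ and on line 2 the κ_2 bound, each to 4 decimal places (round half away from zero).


σ_max = 99/10, σ_min = 72/1075
κ_2(A) = (99/10) / (72/1075) = 147.8125
bound on ‖Δx‖/‖x‖: κ·ε = 147.8125·1/274 = 0.5395
solve Ax = b  →  x = [35.9545 -26.7134]
‖b‖₂ = 3.6056 and ‖x‖₂ = 44.7921
δb = ε·‖b‖·d = [0.0095 0.0091]; solving A·Δx = δb gives ‖Δx‖ = 0.1965
realised ‖Δx‖/‖x‖ = 0.0044
so the bound overstates the realised error by a factor of ≈ 122.9887 (computed from the unrounded values)

0.0044
0.5395


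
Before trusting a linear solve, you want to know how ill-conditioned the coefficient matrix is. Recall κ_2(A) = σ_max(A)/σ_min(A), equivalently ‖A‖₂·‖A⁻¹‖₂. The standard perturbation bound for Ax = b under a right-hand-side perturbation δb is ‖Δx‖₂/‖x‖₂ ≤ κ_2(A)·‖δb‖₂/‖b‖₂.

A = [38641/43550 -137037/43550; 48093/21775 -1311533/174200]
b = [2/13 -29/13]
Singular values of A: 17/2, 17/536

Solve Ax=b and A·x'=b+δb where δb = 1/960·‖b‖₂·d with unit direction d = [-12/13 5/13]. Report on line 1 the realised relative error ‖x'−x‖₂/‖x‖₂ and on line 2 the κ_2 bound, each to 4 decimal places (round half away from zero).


σ_max = 17/2, σ_min = 17/536
condition number: (17/2) ÷ (17/536) = 268.0000
worst-case relative error ≤ 268.0000 × 1/960 = 0.2792
solve Ax = b  →  x = [-30.3341 -8.6024]
2-norm of b is 2.2361; of x, 31.5303
δb = ε·‖b‖·d = [-0.0022 0.0009]; solving A·Δx = δb gives ‖Δx‖ = 0.0734
relative error = 0.0023
tightness: 0.0023 against a bound of 0.2792 (unrounded ratio ≈ 0.0083)

0.0023
0.2792


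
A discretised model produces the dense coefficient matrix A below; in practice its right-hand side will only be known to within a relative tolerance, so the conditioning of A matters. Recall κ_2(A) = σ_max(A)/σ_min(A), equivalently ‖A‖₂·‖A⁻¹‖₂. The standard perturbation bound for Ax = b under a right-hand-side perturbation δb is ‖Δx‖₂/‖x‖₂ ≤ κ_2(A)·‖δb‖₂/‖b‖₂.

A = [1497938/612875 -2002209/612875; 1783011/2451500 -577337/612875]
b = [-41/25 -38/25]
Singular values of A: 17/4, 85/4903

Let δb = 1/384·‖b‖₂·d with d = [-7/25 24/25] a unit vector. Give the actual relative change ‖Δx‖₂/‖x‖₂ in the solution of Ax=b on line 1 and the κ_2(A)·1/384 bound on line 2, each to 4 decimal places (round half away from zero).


0.0058
0.6384

σ_max = 17/4, σ_min = 85/4903
condition number: (17/4) ÷ (85/4903) = 245.1500
κ_2(A)·‖δb‖/‖b‖ = 0.6384
solve Ax = b  →  x = [-46.4282 -34.2329]
‖b‖₂ = 2.2361 and ‖x‖₂ = 57.6843
with δb = [-0.0016 0.0056], A·Δx = δb → ‖Δx‖ = 0.3359
relative error = 0.0058
realised/bound (from unrounded values) ≈ 0.0091
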